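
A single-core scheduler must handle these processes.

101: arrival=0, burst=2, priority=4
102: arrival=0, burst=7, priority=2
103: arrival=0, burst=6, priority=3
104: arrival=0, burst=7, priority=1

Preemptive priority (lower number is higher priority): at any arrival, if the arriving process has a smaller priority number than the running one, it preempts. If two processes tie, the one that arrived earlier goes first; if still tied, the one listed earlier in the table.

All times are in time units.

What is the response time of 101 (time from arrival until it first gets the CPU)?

20

Schedule: | 104 0-7 | 102 7-14 | 103 14-20 | 101 20-22 |
Completion: 101=22  102=14  103=20  104=7
Turnaround (C−A): 101=22  102=14  103=20  104=7
Response(101) = first start − arrival = 20 − 0 = 20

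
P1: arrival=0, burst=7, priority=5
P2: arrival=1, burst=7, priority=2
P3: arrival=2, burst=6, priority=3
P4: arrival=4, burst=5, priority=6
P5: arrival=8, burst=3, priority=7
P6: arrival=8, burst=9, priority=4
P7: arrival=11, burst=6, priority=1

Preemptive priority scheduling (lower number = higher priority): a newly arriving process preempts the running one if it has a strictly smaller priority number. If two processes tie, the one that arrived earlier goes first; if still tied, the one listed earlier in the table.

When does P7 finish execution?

Schedule: | P1 0-1 | P2 1-8 | P3 8-11 | P7 11-17 | P3 17-20 | P6 20-29 | P1 29-35 | P4 35-40 | P5 40-43 |
Completion: P1=35  P2=8  P3=20  P4=40  P5=43  P6=29  P7=17
Turnaround (C−A): P1=35  P2=7  P3=18  P4=36  P5=35  P6=21  P7=6

17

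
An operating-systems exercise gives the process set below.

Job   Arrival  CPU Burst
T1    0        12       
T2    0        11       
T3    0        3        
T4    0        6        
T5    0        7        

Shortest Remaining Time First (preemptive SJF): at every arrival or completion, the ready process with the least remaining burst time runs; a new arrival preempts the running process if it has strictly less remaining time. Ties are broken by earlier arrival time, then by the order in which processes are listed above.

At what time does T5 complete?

16

Schedule: | T3 0-3 | T4 3-9 | T5 9-16 | T2 16-27 | T1 27-39 |
Completion: T1=39  T2=27  T3=3  T4=9  T5=16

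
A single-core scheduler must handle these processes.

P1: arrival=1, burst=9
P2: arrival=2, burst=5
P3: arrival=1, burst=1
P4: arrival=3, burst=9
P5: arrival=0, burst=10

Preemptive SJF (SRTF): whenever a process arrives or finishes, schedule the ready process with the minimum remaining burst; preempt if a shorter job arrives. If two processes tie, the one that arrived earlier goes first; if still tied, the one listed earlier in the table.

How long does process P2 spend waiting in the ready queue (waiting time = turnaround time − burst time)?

0

Schedule: | P5 0-1 | P3 1-2 | P2 2-7 | P5 7-16 | P1 16-25 | P4 25-34 |
Completion: P1=25  P2=7  P3=2  P4=34  P5=16
Turnaround (C−A): P1=24  P2=5  P3=1  P4=31  P5=16
Waiting(P2) = turnaround − burst = 5 − 5 = 0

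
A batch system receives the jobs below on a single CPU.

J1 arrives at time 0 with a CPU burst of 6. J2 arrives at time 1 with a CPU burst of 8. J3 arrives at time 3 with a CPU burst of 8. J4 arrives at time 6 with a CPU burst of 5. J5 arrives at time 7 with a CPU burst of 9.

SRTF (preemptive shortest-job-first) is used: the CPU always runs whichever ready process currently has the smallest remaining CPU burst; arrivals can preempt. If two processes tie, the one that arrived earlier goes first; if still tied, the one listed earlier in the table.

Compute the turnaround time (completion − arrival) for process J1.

Timeline: | J1 0-6 | J4 6-11 | J2 11-19 | J3 19-27 | J5 27-36 |
Completion: J1=6  J2=19  J3=27  J4=11  J5=36
Turnaround (C−A): J1=6  J2=18  J3=24  J4=5  J5=29
Turnaround(J1) = completion − arrival = 6 − 0 = 6

6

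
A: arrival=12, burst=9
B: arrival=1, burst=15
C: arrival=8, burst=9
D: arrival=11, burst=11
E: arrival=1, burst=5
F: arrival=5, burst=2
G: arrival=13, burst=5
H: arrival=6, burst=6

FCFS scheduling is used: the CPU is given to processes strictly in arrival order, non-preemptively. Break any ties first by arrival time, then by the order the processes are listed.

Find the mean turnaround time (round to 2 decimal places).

Timeline: | idle 0-1 | B 1-16 | E 16-21 | F 21-23 | H 23-29 | C 29-38 | D 38-49 | A 49-58 | G 58-63 |
Completion: A=58  B=16  C=38  D=49  E=21  F=23  G=63  H=29
Turnaround (C−A): A=46  B=15  C=30  D=38  E=20  F=18  G=50  H=23
Turnaround times: A=46, B=15, C=30, D=38, E=20, F=18, G=50, H=23
Average turnaround = (46+15+30+38+20+18+50+23) / 8 = 240/8 = 30.00

30.00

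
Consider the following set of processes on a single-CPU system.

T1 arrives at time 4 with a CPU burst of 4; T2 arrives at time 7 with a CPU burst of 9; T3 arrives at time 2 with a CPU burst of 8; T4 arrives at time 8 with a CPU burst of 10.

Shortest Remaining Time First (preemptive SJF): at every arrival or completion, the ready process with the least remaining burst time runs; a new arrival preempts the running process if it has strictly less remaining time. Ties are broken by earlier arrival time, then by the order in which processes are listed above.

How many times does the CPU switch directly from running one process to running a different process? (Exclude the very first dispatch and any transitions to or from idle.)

Gantt: | idle 0-2 | T3 2-4 | T1 4-8 | T3 8-14 | T2 14-23 | T4 23-33 |
Completion: T1=8  T2=23  T3=14  T4=33
Turnaround (C−A): T1=4  T2=16  T3=12  T4=25

4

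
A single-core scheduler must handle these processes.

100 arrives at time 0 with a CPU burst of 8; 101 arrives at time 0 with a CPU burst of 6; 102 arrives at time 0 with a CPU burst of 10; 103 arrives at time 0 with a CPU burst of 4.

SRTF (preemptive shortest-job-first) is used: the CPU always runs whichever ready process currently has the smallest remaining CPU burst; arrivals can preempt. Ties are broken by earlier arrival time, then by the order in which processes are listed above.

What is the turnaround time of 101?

10

Gantt: | 103 0-4 | 101 4-10 | 100 10-18 | 102 18-28 |
Completion: 100=18  101=10  102=28  103=4
Turnaround (C−A): 100=18  101=10  102=28  103=4
Turnaround(101) = completion − arrival = 10 − 0 = 10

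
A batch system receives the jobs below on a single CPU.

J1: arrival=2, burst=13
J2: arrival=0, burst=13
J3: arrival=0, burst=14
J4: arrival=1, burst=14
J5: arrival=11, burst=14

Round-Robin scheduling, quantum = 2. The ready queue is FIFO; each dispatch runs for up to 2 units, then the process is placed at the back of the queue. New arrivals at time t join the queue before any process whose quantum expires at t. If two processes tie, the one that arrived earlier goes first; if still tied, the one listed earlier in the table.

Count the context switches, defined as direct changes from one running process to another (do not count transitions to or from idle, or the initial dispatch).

33

Schedule: | J2 0-2 | J3 2-4 | J4 4-6 | J1 6-8 | J2 8-10 | J3 10-12 | J4 12-14 | J1 14-16 | J2 16-18 | J5 18-20 | J3 20-22 | J4 22-24 | J1 24-26 | J2 26-28 | J5 28-30 | J3 30-32 | J4 32-34 | J1 34-36 | J2 36-38 | J5 38-40 | J3 40-42 | J4 42-44 | J1 44-46 | J2 46-48 | J5 48-50 | J3 50-52 | J4 52-54 | J1 54-56 | J2 56-57 | J5 57-59 | J3 59-61 | J4 61-63 | J1 63-64 | J5 64-68 |
Completion: J1=64  J2=57  J3=61  J4=63  J5=68
Turnaround (C−A): J1=62  J2=57  J3=61  J4=62  J5=57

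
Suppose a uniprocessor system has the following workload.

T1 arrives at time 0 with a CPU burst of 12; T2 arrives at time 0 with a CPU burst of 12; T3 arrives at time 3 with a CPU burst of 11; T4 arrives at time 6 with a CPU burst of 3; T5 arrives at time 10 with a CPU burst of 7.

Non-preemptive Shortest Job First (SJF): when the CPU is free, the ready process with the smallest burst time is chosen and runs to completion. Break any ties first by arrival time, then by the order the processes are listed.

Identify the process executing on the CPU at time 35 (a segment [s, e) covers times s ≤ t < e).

T2

Timeline: | T1 0-12 | T4 12-15 | T5 15-22 | T3 22-33 | T2 33-45 |
Completion: T1=12  T2=45  T3=33  T4=15  T5=22
Turnaround (C−A): T1=12  T2=45  T3=30  T4=9  T5=12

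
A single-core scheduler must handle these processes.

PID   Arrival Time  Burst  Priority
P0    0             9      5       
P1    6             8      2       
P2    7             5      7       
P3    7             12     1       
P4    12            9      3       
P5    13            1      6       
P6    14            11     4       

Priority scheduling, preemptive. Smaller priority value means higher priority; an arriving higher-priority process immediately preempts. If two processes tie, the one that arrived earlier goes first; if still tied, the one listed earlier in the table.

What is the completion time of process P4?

35

Schedule: | P0 0-6 | P1 6-7 | P3 7-19 | P1 19-26 | P4 26-35 | P6 35-46 | P0 46-49 | P5 49-50 | P2 50-55 |
Completion: P0=49  P1=26  P2=55  P3=19  P4=35  P5=50  P6=46
Turnaround (C−A): P0=49  P1=20  P2=48  P3=12  P4=23  P5=37  P6=32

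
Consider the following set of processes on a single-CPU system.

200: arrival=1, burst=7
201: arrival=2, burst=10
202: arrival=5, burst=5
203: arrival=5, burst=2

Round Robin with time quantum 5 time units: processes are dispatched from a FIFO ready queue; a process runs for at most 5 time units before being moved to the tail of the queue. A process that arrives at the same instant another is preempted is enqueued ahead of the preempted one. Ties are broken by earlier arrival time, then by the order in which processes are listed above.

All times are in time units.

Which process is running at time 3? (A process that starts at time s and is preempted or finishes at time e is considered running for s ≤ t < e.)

200

Schedule: | idle 0-1 | 200 1-6 | 201 6-11 | 202 11-16 | 203 16-18 | 200 18-20 | 201 20-25 |
Completion: 200=20  201=25  202=16  203=18
Turnaround (C−A): 200=19  201=23  202=11  203=13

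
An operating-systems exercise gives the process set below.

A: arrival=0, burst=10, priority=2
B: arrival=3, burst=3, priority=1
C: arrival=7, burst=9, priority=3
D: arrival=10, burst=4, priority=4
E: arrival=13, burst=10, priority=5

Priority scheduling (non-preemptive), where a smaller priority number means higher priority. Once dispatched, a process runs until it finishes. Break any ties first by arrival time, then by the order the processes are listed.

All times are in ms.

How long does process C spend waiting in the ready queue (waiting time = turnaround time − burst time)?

Schedule: | A 0-10 | B 10-13 | C 13-22 | D 22-26 | E 26-36 |
Completion: A=10  B=13  C=22  D=26  E=36
Turnaround (C−A): A=10  B=10  C=15  D=16  E=23
Waiting(C) = turnaround − burst = 15 − 9 = 6

6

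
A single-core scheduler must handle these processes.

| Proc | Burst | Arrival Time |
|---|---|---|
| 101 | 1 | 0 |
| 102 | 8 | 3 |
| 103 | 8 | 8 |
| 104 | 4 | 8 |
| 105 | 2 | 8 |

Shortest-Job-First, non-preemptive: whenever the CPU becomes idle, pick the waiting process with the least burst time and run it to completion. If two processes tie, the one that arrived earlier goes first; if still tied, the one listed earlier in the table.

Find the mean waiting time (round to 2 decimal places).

Gantt: | 101 0-1 | idle 1-3 | 102 3-11 | 105 11-13 | 104 13-17 | 103 17-25 |
Completion: 101=1  102=11  103=25  104=17  105=13
Waiting times: 101=0, 102=0, 103=9, 104=5, 105=3
Average waiting = (0+0+9+5+3) / 5 = 17/5 = 3.40

3.40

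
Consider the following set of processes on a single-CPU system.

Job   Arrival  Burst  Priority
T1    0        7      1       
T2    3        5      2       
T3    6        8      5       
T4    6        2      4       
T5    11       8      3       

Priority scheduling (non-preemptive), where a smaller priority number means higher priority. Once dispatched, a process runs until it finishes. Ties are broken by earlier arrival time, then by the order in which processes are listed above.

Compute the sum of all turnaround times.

Gantt: | T1 0-7 | T2 7-12 | T5 12-20 | T4 20-22 | T3 22-30 |
Completion: T1=7  T2=12  T3=30  T4=22  T5=20
Turnaround (C−A): T1=7  T2=9  T3=24  T4=16  T5=9
Turnaround = completion − arrival: T1=7, T2=9, T3=24, T4=16, T5=9
Total turnaround = 7 + 9 + 24 + 16 + 9 = 65

65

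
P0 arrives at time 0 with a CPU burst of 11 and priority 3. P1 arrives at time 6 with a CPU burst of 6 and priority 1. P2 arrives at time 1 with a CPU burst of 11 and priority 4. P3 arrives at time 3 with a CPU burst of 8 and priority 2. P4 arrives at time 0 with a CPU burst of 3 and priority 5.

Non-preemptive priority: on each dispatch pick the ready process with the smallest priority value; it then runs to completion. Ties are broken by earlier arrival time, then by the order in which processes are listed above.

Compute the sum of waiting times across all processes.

Timeline: | P0 0-11 | P1 11-17 | P3 17-25 | P2 25-36 | P4 36-39 |
Completion: P0=11  P1=17  P2=36  P3=25  P4=39
Turnaround (C−A): P0=11  P1=11  P2=35  P3=22  P4=39
Waiting = turnaround − burst: P0=0, P1=5, P2=24, P3=14, P4=36
Total waiting = 0 + 5 + 24 + 14 + 36 = 79

79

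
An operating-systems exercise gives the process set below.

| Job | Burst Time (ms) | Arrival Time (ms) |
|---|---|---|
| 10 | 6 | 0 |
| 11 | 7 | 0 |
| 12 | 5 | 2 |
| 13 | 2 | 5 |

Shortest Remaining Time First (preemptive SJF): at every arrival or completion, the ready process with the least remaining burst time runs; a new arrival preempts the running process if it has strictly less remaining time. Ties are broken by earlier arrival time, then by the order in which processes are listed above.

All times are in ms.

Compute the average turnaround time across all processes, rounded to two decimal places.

Timeline: | 10 0-6 | 13 6-8 | 12 8-13 | 11 13-20 |
Completion: 10=6  11=20  12=13  13=8
Turnaround times: 10=6, 11=20, 12=11, 13=3
Average turnaround = (6+20+11+3) / 4 = 40/4 = 10.00

10.00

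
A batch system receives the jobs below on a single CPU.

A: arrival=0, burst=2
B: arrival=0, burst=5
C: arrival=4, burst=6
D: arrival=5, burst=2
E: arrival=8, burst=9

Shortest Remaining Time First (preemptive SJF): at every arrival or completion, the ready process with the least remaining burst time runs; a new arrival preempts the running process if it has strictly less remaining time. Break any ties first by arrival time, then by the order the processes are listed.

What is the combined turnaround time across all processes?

Gantt: | A 0-2 | B 2-7 | D 7-9 | C 9-15 | E 15-24 |
Completion: A=2  B=7  C=15  D=9  E=24
Turnaround (C−A): A=2  B=7  C=11  D=4  E=16
Turnaround = completion − arrival: A=2, B=7, C=11, D=4, E=16
Total turnaround = 2 + 7 + 11 + 4 + 16 = 40

40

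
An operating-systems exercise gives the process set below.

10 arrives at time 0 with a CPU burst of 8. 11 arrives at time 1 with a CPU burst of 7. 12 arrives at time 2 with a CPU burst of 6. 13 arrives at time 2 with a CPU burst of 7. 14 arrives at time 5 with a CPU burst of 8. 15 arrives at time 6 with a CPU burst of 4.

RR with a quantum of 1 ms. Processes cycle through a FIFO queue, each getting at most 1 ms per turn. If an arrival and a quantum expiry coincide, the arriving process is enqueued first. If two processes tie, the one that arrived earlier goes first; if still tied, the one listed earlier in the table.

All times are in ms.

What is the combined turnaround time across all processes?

194

Schedule: | 10 0-1 | 11 1-2 | 10 2-3 | 12 3-4 | 13 4-5 | 11 5-6 | 10 6-7 | 12 7-8 | 14 8-9 | 13 9-10 | 15 10-11 | 11 11-12 | 10 12-13 | 12 13-14 | 14 14-15 | 13 15-16 | 15 16-17 | 11 17-18 | 10 18-19 | 12 19-20 | 14 20-21 | 13 21-22 | 15 22-23 | 11 23-24 | 10 24-25 | 12 25-26 | 14 26-27 | 13 27-28 | 15 28-29 | 11 29-30 | 10 30-31 | 12 31-32 | 14 32-33 | 13 33-34 | 11 34-35 | 10 35-36 | 14 36-37 | 13 37-38 | 14 38-40 |
Completion: 10=36  11=35  12=32  13=38  14=40  15=29
Turnaround = completion − arrival: 10=36, 11=34, 12=30, 13=36, 14=35, 15=23
Total turnaround = 36 + 34 + 30 + 36 + 35 + 23 = 194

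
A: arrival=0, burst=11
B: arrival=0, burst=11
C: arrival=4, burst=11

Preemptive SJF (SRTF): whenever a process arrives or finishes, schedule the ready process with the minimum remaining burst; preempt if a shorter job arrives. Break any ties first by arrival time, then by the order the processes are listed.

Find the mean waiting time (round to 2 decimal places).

9.67

Schedule: | A 0-11 | B 11-22 | C 22-33 |
Completion: A=11  B=22  C=33
Waiting times: A=0, B=11, C=18
Average waiting = (0+11+18) / 3 = 29/3 = 9.67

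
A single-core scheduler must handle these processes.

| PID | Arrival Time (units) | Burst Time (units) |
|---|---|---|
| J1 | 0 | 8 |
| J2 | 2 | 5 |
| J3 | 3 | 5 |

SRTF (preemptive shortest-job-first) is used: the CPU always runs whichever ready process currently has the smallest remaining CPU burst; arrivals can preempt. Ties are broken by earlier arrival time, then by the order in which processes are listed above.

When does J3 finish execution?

12

Gantt: | J1 0-2 | J2 2-7 | J3 7-12 | J1 12-18 |
Completion: J1=18  J2=7  J3=12
Turnaround (C−A): J1=18  J2=5  J3=9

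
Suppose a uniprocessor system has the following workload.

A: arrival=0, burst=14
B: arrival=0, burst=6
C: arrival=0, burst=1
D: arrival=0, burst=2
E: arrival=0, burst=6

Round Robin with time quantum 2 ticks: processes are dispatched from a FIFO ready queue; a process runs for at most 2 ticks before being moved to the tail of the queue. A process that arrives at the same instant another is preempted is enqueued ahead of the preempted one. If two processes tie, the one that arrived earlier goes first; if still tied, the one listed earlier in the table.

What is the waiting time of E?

Schedule: | A 0-2 | B 2-4 | C 4-5 | D 5-7 | E 7-9 | A 9-11 | B 11-13 | E 13-15 | A 15-17 | B 17-19 | E 19-21 | A 21-29 |
Completion: A=29  B=19  C=5  D=7  E=21
Turnaround (C−A): A=29  B=19  C=5  D=7  E=21
Waiting(E) = turnaround − burst = 21 − 6 = 15

15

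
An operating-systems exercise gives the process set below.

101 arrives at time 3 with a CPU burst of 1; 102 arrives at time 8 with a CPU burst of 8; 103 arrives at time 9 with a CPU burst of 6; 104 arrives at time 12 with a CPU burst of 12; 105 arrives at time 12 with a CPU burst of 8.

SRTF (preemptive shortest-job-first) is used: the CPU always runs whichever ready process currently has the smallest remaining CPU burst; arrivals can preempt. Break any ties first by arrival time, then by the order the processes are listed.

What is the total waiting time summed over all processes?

34

Timeline: | idle 0-3 | 101 3-4 | idle 4-8 | 102 8-9 | 103 9-15 | 102 15-22 | 105 22-30 | 104 30-42 |
Completion: 101=4  102=22  103=15  104=42  105=30
Waiting = turnaround − burst: 101=0, 102=6, 103=0, 104=18, 105=10
Total waiting = 0 + 6 + 0 + 18 + 10 = 34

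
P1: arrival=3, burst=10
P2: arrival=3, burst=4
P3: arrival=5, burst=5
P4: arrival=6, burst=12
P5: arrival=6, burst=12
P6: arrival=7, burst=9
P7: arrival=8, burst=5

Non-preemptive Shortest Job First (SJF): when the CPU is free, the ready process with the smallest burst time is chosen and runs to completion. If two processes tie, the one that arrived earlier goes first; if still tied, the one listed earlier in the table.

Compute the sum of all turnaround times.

168

Gantt: | idle 0-3 | P2 3-7 | P3 7-12 | P7 12-17 | P6 17-26 | P1 26-36 | P4 36-48 | P5 48-60 |
Completion: P1=36  P2=7  P3=12  P4=48  P5=60  P6=26  P7=17
Turnaround = completion − arrival: P1=33, P2=4, P3=7, P4=42, P5=54, P6=19, P7=9
Total turnaround = 33 + 4 + 7 + 42 + 54 + 19 + 9 = 168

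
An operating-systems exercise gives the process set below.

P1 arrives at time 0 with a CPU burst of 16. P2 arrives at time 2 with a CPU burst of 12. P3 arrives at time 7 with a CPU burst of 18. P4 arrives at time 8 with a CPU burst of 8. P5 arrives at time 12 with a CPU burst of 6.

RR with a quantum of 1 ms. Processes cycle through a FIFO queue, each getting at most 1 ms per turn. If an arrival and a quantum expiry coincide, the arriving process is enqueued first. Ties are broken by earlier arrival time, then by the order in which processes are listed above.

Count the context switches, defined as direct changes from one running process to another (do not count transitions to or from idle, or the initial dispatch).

52

Schedule: | P1 0-2 | P2 2-3 | P1 3-4 | P2 4-5 | P1 5-6 | P2 6-7 | P1 7-8 | P3 8-9 | P2 9-10 | P4 10-11 | P1 11-12 | P3 12-13 | P2 13-14 | P4 14-15 | P5 15-16 | P1 16-17 | P3 17-18 | P2 18-19 | P4 19-20 | P5 20-21 | P1 21-22 | P3 22-23 | P2 23-24 | P4 24-25 | P5 25-26 | P1 26-27 | P3 27-28 | P2 28-29 | P4 29-30 | P5 30-31 | P1 31-32 | P3 32-33 | P2 33-34 | P4 34-35 | P5 35-36 | P1 36-37 | P3 37-38 | P2 38-39 | P4 39-40 | P5 40-41 | P1 41-42 | P3 42-43 | P2 43-44 | P4 44-45 | P1 45-46 | P3 46-47 | P2 47-48 | P1 48-49 | P3 49-50 | P1 50-51 | P3 51-52 | P1 52-53 | P3 53-60 |
Completion: P1=53  P2=48  P3=60  P4=45  P5=41
Turnaround (C−A): P1=53  P2=46  P3=53  P4=37  P5=29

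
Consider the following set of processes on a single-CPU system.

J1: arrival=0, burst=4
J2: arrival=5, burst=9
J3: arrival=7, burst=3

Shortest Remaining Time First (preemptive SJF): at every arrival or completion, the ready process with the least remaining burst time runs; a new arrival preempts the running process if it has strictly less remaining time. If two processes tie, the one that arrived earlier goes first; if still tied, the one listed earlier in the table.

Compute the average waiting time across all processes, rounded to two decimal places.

Gantt: | J1 0-4 | idle 4-5 | J2 5-7 | J3 7-10 | J2 10-17 |
Completion: J1=4  J2=17  J3=10
Turnaround (C−A): J1=4  J2=12  J3=3
Waiting times: J1=0, J2=3, J3=0
Average waiting = (0+3+0) / 3 = 3/3 = 1.00

1.00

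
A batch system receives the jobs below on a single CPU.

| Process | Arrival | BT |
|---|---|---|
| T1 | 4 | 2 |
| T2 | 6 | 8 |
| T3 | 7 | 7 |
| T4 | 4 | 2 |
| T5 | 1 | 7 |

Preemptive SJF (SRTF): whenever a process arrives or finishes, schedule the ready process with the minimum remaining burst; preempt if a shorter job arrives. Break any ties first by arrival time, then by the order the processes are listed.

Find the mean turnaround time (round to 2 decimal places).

Schedule: | idle 0-1 | T5 1-4 | T1 4-6 | T4 6-8 | T5 8-12 | T3 12-19 | T2 19-27 |
Completion: T1=6  T2=27  T3=19  T4=8  T5=12
Turnaround (C−A): T1=2  T2=21  T3=12  T4=4  T5=11
Turnaround times: T1=2, T2=21, T3=12, T4=4, T5=11
Average turnaround = (2+21+12+4+11) / 5 = 50/5 = 10.00

10.00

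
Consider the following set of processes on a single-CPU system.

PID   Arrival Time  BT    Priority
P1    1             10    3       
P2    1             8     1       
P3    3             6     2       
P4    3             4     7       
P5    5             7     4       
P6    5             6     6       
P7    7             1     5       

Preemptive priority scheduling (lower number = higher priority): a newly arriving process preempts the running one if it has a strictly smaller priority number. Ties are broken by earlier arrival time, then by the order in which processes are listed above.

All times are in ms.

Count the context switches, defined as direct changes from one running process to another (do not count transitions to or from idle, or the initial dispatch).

Timeline: | idle 0-1 | P2 1-9 | P3 9-15 | P1 15-25 | P5 25-32 | P7 32-33 | P6 33-39 | P4 39-43 |
Completion: P1=25  P2=9  P3=15  P4=43  P5=32  P6=39  P7=33
Turnaround (C−A): P1=24  P2=8  P3=12  P4=40  P5=27  P6=34  P7=26

6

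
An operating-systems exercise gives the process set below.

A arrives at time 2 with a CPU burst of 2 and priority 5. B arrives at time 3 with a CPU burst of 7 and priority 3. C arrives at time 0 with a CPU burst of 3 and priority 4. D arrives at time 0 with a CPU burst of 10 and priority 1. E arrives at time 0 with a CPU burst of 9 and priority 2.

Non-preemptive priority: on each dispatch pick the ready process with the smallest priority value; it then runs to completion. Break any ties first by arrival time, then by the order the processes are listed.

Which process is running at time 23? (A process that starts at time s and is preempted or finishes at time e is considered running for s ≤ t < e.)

B

Gantt: | D 0-10 | E 10-19 | B 19-26 | C 26-29 | A 29-31 |
Completion: A=31  B=26  C=29  D=10  E=19
Turnaround (C−A): A=29  B=23  C=29  D=10  E=19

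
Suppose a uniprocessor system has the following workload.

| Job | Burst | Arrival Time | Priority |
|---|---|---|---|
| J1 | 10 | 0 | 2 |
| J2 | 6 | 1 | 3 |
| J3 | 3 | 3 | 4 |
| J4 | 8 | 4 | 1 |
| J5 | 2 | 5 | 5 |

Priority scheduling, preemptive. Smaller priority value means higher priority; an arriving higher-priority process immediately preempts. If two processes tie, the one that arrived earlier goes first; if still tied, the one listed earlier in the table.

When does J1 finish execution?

Schedule: | J1 0-4 | J4 4-12 | J1 12-18 | J2 18-24 | J3 24-27 | J5 27-29 |
Completion: J1=18  J2=24  J3=27  J4=12  J5=29

18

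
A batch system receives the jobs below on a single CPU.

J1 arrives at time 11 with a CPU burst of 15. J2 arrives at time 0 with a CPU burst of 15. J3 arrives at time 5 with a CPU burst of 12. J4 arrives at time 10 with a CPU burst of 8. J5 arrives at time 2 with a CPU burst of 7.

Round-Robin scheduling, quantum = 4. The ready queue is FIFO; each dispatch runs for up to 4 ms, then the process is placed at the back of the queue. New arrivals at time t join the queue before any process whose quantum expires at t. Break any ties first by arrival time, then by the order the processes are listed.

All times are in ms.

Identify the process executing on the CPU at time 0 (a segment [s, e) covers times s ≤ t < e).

J2

Gantt: | J2 0-4 | J5 4-8 | J2 8-12 | J3 12-16 | J5 16-19 | J4 19-23 | J1 23-27 | J2 27-31 | J3 31-35 | J4 35-39 | J1 39-43 | J2 43-46 | J3 46-50 | J1 50-57 |
Completion: J1=57  J2=46  J3=50  J4=39  J5=19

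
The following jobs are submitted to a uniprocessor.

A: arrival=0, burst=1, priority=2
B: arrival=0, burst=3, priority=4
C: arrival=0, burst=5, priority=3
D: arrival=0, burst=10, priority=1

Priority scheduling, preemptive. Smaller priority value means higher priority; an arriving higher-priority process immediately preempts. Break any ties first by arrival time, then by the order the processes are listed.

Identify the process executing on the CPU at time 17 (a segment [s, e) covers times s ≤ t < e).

Schedule: | D 0-10 | A 10-11 | C 11-16 | B 16-19 |
Completion: A=11  B=19  C=16  D=10
Turnaround (C−A): A=11  B=19  C=16  D=10

B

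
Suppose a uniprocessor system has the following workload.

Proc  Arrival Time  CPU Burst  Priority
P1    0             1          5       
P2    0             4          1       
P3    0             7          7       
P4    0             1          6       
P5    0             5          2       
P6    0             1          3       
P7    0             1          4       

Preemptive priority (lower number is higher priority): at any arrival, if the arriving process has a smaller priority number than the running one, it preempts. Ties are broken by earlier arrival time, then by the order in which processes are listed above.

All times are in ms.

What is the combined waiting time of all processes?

59

Timeline: | P2 0-4 | P5 4-9 | P6 9-10 | P7 10-11 | P1 11-12 | P4 12-13 | P3 13-20 |
Completion: P1=12  P2=4  P3=20  P4=13  P5=9  P6=10  P7=11
Turnaround (C−A): P1=12  P2=4  P3=20  P4=13  P5=9  P6=10  P7=11
Waiting = turnaround − burst: P1=11, P2=0, P3=13, P4=12, P5=4, P6=9, P7=10
Total waiting = 11 + 0 + 13 + 12 + 4 + 9 + 10 = 59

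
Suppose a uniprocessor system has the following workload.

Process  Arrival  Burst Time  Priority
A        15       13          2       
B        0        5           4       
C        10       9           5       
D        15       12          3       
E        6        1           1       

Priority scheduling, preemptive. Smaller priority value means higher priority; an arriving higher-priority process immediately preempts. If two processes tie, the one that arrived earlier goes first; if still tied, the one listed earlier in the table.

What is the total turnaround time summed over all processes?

Schedule: | B 0-5 | idle 5-6 | E 6-7 | idle 7-10 | C 10-15 | A 15-28 | D 28-40 | C 40-44 |
Completion: A=28  B=5  C=44  D=40  E=7
Turnaround (C−A): A=13  B=5  C=34  D=25  E=1
Turnaround = completion − arrival: A=13, B=5, C=34, D=25, E=1
Total turnaround = 13 + 5 + 34 + 25 + 1 = 78

78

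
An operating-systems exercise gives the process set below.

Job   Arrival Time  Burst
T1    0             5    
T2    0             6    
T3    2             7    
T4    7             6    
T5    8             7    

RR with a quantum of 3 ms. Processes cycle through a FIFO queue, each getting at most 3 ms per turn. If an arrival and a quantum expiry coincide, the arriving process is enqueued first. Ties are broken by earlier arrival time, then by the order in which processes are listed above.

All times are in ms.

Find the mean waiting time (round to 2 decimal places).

12.80

Schedule: | T1 0-3 | T2 3-6 | T3 6-9 | T1 9-11 | T2 11-14 | T4 14-17 | T5 17-20 | T3 20-23 | T4 23-26 | T5 26-29 | T3 29-30 | T5 30-31 |
Completion: T1=11  T2=14  T3=30  T4=26  T5=31
Waiting times: T1=6, T2=8, T3=21, T4=13, T5=16
Average waiting = (6+8+21+13+16) / 5 = 64/5 = 12.80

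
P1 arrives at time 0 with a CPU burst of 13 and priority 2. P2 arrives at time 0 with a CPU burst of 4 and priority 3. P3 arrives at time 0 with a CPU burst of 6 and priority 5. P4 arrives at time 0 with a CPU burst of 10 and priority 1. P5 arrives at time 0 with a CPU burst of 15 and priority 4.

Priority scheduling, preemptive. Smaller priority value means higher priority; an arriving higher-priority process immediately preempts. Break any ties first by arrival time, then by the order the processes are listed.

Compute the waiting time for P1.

10

Timeline: | P4 0-10 | P1 10-23 | P2 23-27 | P5 27-42 | P3 42-48 |
Completion: P1=23  P2=27  P3=48  P4=10  P5=42
Waiting(P1) = turnaround − burst = 23 − 13 = 10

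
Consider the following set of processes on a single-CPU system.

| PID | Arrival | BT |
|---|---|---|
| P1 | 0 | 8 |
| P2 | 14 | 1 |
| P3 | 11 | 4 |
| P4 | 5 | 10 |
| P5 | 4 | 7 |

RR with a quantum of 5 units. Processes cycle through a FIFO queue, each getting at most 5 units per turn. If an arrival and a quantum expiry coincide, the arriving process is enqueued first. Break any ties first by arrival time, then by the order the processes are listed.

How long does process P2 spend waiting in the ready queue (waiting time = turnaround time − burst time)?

10

Timeline: | P1 0-5 | P5 5-10 | P4 10-15 | P1 15-18 | P5 18-20 | P3 20-24 | P2 24-25 | P4 25-30 |
Completion: P1=18  P2=25  P3=24  P4=30  P5=20
Turnaround (C−A): P1=18  P2=11  P3=13  P4=25  P5=16
Waiting(P2) = turnaround − burst = 11 − 1 = 10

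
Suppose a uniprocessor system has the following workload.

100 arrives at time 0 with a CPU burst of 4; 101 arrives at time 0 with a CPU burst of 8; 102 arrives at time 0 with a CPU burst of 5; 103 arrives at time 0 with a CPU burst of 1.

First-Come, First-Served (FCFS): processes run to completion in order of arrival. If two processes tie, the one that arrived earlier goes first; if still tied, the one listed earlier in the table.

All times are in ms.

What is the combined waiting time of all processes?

33

Schedule: | 100 0-4 | 101 4-12 | 102 12-17 | 103 17-18 |
Completion: 100=4  101=12  102=17  103=18
Turnaround (C−A): 100=4  101=12  102=17  103=18
Waiting = turnaround − burst: 100=0, 101=4, 102=12, 103=17
Total waiting = 0 + 4 + 12 + 17 = 33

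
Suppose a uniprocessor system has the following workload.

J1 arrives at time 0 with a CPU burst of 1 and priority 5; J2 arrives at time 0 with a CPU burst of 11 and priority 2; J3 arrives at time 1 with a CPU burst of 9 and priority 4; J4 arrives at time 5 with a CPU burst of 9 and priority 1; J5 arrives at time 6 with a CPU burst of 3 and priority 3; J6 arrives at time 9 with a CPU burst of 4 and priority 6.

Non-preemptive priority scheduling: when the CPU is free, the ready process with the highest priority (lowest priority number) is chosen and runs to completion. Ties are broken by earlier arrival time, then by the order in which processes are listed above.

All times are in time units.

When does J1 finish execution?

33

Timeline: | J2 0-11 | J4 11-20 | J5 20-23 | J3 23-32 | J1 32-33 | J6 33-37 |
Completion: J1=33  J2=11  J3=32  J4=20  J5=23  J6=37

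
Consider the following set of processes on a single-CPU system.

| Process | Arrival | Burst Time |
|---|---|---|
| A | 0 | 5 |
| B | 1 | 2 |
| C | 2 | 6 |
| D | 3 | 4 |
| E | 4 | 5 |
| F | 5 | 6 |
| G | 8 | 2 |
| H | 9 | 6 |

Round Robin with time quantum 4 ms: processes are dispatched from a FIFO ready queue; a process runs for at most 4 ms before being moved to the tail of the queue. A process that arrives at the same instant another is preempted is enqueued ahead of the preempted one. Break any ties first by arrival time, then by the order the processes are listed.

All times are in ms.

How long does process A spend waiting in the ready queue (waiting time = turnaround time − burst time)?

14

Gantt: | A 0-4 | B 4-6 | C 6-10 | D 10-14 | E 14-18 | A 18-19 | F 19-23 | G 23-25 | H 25-29 | C 29-31 | E 31-32 | F 32-34 | H 34-36 |
Completion: A=19  B=6  C=31  D=14  E=32  F=34  G=25  H=36
Turnaround (C−A): A=19  B=5  C=29  D=11  E=28  F=29  G=17  H=27
Waiting(A) = turnaround − burst = 19 − 5 = 14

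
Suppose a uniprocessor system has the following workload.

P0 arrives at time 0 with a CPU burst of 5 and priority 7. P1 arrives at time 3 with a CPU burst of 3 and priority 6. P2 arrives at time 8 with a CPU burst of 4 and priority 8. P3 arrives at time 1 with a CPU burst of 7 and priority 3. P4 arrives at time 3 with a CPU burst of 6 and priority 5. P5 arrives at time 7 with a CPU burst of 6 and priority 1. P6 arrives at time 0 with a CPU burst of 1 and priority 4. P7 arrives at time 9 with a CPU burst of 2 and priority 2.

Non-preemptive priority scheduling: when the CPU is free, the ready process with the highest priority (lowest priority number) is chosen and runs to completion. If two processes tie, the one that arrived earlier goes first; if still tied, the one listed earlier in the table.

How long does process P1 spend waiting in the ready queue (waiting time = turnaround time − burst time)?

19

Gantt: | P6 0-1 | P3 1-8 | P5 8-14 | P7 14-16 | P4 16-22 | P1 22-25 | P0 25-30 | P2 30-34 |
Completion: P0=30  P1=25  P2=34  P3=8  P4=22  P5=14  P6=1  P7=16
Turnaround (C−A): P0=30  P1=22  P2=26  P3=7  P4=19  P5=7  P6=1  P7=7
Waiting(P1) = turnaround − burst = 22 − 3 = 19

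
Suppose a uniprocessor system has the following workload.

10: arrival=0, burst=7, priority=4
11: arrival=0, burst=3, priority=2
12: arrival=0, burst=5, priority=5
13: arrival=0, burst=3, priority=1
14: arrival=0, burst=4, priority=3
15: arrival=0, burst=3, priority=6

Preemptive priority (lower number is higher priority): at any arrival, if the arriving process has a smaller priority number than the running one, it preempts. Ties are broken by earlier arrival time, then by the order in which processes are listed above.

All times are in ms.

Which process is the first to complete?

13

Schedule: | 13 0-3 | 11 3-6 | 14 6-10 | 10 10-17 | 12 17-22 | 15 22-25 |
Completion: 10=17  11=6  12=22  13=3  14=10  15=25
Turnaround (C−A): 10=17  11=6  12=22  13=3  14=10  15=25
Finish order: 13 → 11 → 14 → 10 → 12 → 15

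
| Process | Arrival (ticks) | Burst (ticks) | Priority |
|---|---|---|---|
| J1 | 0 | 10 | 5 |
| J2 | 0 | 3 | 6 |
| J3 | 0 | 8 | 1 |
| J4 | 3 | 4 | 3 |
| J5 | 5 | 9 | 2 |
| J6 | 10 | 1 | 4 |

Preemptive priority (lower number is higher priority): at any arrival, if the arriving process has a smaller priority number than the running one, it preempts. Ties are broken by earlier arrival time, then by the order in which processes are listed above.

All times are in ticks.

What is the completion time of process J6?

Schedule: | J3 0-8 | J5 8-17 | J4 17-21 | J6 21-22 | J1 22-32 | J2 32-35 |
Completion: J1=32  J2=35  J3=8  J4=21  J5=17  J6=22

22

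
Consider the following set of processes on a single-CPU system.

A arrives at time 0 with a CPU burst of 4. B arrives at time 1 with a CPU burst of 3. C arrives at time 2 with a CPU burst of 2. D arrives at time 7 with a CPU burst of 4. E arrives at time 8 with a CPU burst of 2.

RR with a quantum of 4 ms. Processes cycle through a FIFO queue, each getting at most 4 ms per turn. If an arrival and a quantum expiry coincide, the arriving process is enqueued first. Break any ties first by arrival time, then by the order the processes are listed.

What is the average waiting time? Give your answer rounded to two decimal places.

Timeline: | A 0-4 | B 4-7 | C 7-9 | D 9-13 | E 13-15 |
Completion: A=4  B=7  C=9  D=13  E=15
Waiting times: A=0, B=3, C=5, D=2, E=5
Average waiting = (0+3+5+2+5) / 5 = 15/5 = 3.00

3.00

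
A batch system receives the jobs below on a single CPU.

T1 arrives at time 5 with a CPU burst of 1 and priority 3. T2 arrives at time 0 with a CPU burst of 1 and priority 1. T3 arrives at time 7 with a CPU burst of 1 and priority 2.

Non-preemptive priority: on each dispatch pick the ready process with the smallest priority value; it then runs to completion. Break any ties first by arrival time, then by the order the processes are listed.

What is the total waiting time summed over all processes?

Schedule: | T2 0-1 | idle 1-5 | T1 5-6 | idle 6-7 | T3 7-8 |
Completion: T1=6  T2=1  T3=8
Turnaround (C−A): T1=1  T2=1  T3=1
Waiting = turnaround − burst: T1=0, T2=0, T3=0
Total waiting = 0 + 0 + 0 = 0

0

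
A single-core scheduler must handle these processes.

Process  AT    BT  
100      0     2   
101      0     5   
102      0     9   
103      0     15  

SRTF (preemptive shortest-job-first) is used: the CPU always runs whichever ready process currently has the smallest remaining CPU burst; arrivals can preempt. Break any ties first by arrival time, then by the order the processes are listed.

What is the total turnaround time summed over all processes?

56

Gantt: | 100 0-2 | 101 2-7 | 102 7-16 | 103 16-31 |
Completion: 100=2  101=7  102=16  103=31
Turnaround (C−A): 100=2  101=7  102=16  103=31
Turnaround = completion − arrival: 100=2, 101=7, 102=16, 103=31
Total turnaround = 2 + 7 + 16 + 31 = 56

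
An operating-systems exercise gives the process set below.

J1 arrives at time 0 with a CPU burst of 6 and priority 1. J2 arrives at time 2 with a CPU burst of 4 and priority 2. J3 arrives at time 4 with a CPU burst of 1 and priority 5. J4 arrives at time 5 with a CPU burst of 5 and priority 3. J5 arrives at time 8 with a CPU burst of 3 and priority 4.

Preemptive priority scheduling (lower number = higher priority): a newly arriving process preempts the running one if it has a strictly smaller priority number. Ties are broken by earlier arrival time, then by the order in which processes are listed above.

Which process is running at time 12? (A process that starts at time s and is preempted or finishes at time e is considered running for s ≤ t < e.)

Schedule: | J1 0-6 | J2 6-10 | J4 10-15 | J5 15-18 | J3 18-19 |
Completion: J1=6  J2=10  J3=19  J4=15  J5=18
Turnaround (C−A): J1=6  J2=8  J3=15  J4=10  J5=10

J4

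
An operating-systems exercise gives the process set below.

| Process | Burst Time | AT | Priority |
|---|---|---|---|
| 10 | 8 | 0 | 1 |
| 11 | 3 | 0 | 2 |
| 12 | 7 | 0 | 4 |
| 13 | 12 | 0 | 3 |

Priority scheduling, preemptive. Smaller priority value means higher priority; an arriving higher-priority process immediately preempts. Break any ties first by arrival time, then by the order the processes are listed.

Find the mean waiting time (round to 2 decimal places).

Timeline: | 10 0-8 | 11 8-11 | 13 11-23 | 12 23-30 |
Completion: 10=8  11=11  12=30  13=23
Waiting times: 10=0, 11=8, 12=23, 13=11
Average waiting = (0+8+23+11) / 4 = 42/4 = 10.50

10.50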